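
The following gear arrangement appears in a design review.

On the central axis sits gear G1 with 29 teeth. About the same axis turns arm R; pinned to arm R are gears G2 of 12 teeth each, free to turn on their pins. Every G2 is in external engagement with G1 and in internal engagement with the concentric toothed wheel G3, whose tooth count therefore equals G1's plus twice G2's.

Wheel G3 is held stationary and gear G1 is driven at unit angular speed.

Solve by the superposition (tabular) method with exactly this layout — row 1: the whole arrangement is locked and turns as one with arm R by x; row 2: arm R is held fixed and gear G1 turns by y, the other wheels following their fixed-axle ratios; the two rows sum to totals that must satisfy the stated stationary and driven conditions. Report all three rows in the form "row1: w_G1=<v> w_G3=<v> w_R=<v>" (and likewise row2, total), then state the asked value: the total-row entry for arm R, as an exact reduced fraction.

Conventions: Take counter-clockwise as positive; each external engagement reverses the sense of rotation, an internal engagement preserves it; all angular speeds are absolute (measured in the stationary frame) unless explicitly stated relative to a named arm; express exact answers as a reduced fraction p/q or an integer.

row1: w_G1=29/82 w_G3=29/82 w_R=29/82
row2: w_G1=53/82 w_G3=-29/82 w_R=0
total: w_G1=1 w_G3=0 w_R=29/82
asked value: 29/82

class = planetary set [G3 = 29+2·12 = 53; Willis about the carrier]
row 1: whole set turns with the arm by x
row 2: sun turns y, ring = −(29/53)·y, arm 0
boundary: total ω_ring = x − (29/53)·y = 0 and total ω_sun = x + y = 1  ⇒  y = 53/82, x = 29/82
row 2 ring = −(29/53)·53/82 = -29/82
totals (row 1 + row 2): sun 29/82 + 53/82 = 1, ring 29/82 + (-29/82) = 0, arm 29/82 + 0 = 29/82
asked cell (total, arm) = 29/82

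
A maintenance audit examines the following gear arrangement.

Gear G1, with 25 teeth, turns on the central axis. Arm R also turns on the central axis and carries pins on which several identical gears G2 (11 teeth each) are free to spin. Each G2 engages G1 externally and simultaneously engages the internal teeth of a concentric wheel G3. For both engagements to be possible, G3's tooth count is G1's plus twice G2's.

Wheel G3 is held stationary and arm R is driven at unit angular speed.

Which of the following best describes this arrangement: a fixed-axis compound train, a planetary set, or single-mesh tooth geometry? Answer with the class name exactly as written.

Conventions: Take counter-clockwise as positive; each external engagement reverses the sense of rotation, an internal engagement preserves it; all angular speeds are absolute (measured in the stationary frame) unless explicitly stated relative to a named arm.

planetary set

recognized (axles ride arm R): planetary set, 25/11/47 teeth
classification: planetary set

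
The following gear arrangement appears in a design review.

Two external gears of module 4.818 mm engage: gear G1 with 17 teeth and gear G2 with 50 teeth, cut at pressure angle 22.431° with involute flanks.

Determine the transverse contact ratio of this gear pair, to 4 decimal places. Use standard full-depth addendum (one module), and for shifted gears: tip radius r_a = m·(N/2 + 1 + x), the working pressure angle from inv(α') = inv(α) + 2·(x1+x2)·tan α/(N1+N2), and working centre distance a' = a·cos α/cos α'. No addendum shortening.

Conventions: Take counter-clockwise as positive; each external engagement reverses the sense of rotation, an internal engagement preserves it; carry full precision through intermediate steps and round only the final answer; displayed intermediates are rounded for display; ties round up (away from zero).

recognized (one external pair, fixed centres): single-mesh tooth geometry, m = 4.818, N1 = 17, N2 = 50
base radii: r_b1 = 37.854485, r_b2 = 111.336719
tip radii: r_a1 = 45.771000, r_a2 = 125.268000
no profile shift: α' = α, a' = a
action lengths: √(r_a1²−r_b1²) = 25.729797, √(r_a2²−r_b2²) = 57.412601
base pitch p_b = π·m·cos α = 13.990985
CR = (25.729797 + 57.412601 − 161.403000·sin 22.43100°)/13.990985 = 1.540690
contact ratio ≈ 1.5407

1.5407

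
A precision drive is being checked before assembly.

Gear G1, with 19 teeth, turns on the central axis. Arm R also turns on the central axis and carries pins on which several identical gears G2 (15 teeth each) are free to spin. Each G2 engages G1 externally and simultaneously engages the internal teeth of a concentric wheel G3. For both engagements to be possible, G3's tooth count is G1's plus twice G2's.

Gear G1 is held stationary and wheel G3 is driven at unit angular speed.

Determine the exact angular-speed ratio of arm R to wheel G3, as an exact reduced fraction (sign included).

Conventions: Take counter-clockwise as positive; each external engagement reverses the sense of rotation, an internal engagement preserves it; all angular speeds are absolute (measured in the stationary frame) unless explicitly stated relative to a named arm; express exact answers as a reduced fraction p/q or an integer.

49/68

planetary set (19T centre, 15T on arm, 49T internal) — Willis relation
ring teeth: 19 + 2·15 = 49
19(ω_sun−ω_arm) = −49(ω_ring−ω_arm),  ω_sun = 0, ω_ring = 1
19(0−ω_arm) = −49(1−ω_arm)  ⇒  68·ω_arm = 49  ⇒  ω_arm = 49/68
ω_out/ω_in = 49/68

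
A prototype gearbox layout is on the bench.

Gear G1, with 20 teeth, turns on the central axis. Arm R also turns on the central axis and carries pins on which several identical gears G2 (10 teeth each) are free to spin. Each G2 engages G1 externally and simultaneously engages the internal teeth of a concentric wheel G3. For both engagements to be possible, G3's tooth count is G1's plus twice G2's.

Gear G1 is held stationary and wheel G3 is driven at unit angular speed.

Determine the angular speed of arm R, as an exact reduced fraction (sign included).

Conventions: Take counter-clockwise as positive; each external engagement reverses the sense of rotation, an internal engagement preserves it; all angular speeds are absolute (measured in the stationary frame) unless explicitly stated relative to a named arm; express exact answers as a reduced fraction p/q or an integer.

topology: planetary set — G1 20T / G2 10T / G3 40T, arm = carrier (Willis)
ring teeth: 20 + 2·10 = 40
20(ω_sun−ω_arm) = −40(ω_ring−ω_arm),  ω_sun = 0, ω_ring = 1
20(0−ω_arm) = −40(1−ω_arm)  ⇒  60·ω_arm = 40  ⇒  ω_arm = 2/3
exact speed ratio = 2/3

2/3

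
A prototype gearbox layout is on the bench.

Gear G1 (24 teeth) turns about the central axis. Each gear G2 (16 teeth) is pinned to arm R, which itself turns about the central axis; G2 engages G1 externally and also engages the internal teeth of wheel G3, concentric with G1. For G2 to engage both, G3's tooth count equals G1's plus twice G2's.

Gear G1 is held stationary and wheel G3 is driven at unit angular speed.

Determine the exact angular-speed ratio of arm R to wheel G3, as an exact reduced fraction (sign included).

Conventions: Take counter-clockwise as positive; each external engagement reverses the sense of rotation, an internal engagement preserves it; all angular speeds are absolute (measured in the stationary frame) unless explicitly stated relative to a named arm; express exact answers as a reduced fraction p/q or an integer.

7/10

recognized (axles ride arm R): planetary set, 24/16/56 teeth
ring teeth: 24 + 2·16 = 56
24(ω_sun−ω_arm) = −56(ω_ring−ω_arm),  ω_sun = 0, ω_ring = 1
24(0−ω_arm) = −56(1−ω_arm)  ⇒  80·ω_arm = 56  ⇒  ω_arm = 7/10
ω_out/ω_in = 7/10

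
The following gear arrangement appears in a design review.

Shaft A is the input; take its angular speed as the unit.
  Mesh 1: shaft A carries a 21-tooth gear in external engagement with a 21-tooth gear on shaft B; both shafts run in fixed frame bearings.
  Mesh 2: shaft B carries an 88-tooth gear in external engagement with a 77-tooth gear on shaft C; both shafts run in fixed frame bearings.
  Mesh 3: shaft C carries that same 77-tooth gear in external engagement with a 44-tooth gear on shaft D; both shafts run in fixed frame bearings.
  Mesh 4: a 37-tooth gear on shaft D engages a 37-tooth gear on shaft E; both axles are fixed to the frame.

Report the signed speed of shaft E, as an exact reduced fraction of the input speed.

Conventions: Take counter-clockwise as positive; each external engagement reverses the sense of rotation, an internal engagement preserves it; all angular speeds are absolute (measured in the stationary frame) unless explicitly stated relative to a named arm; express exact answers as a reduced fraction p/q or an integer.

2

4-mesh fixed-axis compound train (all bearings frame-fixed)
mesh 1 [21T→21T]: |ω|/ω_in = 1×21/21 = 1, sense flips to −
mesh 2 [88T→77T]: |ω|/ω_in = 1×88/77 = 8/7, sense flips to +
mesh 3 [77T→44T]: |ω|/ω_in = (8/7)×77/44 = 2, sense flips to −
mesh 4 [37T→37T]: |ω|/ω_in = 2×37/37 = 2, sense flips to +
signed output speed (× input speed) = 2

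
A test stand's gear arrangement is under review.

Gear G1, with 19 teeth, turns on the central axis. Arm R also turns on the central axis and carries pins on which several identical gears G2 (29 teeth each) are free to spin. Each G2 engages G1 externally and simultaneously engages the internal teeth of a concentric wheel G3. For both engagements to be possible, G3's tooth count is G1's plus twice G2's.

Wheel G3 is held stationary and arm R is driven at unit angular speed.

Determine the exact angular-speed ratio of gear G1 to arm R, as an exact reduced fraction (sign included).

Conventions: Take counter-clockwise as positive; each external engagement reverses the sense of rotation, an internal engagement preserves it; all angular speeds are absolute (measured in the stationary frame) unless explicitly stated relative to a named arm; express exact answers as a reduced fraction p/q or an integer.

recognized (axles ride arm R): planetary set, 19/29/77 teeth
ring teeth: 19 + 2·29 = 77
19(ω_sun−ω_arm) = −77(ω_ring−ω_arm),  ω_ring = 0, ω_arm = 1
ω_sun = 1 − (77/19)(0−1) = 96/19
ω_out/ω_in = 96/19

96/19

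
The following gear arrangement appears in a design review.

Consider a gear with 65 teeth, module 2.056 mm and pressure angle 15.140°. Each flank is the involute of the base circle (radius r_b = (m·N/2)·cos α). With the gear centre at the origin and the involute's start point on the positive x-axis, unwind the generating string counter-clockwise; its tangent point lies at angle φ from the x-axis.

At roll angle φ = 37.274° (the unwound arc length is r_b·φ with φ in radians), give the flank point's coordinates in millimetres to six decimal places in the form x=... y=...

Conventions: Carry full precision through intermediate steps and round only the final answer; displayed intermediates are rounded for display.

single-mesh involute tooth geometry (65T wheel at module 2.056)
pitch radius r_p = m·N/2 = 2.056·65/2 = 66.820000
base radius r_b = r_p·cos α = 66.820000·cos 15.140° = 64.500713
roll angle φ = 37.274° = 0.65055403 rad
x = r_b·(cos φ + φ·sin φ) = 76.739189
y = r_b·(sin φ − φ·cos φ) = 5.672841

x=76.739189 y=5.672841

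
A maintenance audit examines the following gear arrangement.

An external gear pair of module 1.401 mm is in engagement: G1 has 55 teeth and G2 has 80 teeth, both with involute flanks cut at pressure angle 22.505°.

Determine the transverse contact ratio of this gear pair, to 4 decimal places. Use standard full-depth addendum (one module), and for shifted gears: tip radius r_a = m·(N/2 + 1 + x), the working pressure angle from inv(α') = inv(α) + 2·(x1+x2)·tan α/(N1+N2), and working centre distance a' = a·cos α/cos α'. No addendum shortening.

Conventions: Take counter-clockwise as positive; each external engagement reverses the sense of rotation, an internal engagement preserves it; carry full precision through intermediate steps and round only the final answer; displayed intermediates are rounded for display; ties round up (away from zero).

topology: single-mesh involute geometry — m = 1.401, 55T/80T pair
base radii: r_b1 = 35.593482, r_b2 = 51.772337
tip radii: r_a1 = 39.928500, r_a2 = 57.441000
no profile shift: α' = α, a' = a
action lengths: √(r_a1²−r_b1²) = 18.093898, √(r_a2²−r_b2²) = 24.881591
base pitch p_b = π·m·cos α = 4.066190
CR = (18.093898 + 24.881591 − 94.567500·sin 22.50500°)/4.066190 = 1.667027
contact ratio ≈ 1.6670

1.6670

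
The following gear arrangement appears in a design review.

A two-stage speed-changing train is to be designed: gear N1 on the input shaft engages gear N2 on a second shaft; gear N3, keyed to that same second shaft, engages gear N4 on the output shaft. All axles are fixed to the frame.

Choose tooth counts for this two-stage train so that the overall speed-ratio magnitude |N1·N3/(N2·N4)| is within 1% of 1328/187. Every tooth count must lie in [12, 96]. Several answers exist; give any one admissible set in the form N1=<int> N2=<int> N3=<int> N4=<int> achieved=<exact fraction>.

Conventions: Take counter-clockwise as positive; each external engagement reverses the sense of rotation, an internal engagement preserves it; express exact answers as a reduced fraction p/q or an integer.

N1=32 N2=17 N3=83 N4=22 achieved=1328/187

2-stage fixed-axis compound train for ratio 1328/187
target = 1328/187 in lowest terms: an exact hit needs N1·N3 = k·1328 and N2·N4 = k·187 for one integer k, every count in [12, 96]; additionally prefer no 1:1 stage (N1 ≠ N2, N3 ≠ N4)
k = 1: no 1:1-free in-range split of k·1328 and k·187 into factor pairs; take k = 2
k = 2: N1·N3 = 2656 = 32·83, N2·N4 = 374 = 17·22
achieved = 32·83/(17·22) = 1328/187; |achieved − target| = 0 ≤ 332/4675 ✓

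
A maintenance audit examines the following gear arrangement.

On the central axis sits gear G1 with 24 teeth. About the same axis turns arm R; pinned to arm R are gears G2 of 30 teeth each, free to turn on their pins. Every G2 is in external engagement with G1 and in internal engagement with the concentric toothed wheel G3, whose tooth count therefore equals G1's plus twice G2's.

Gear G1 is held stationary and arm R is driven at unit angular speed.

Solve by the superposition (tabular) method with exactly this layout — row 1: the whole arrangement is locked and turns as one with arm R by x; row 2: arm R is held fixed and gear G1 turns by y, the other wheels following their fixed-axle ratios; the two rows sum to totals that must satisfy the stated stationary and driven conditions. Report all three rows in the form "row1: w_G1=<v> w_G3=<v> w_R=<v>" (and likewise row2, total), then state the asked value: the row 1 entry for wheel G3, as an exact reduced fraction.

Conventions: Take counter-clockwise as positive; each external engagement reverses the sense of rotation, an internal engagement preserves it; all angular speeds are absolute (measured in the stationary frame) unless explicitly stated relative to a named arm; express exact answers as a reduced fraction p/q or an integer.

class = planetary set [G3 = 24+2·30 = 84; Willis about the carrier]
row 1 (train locked, turned with arm): all members turn x
row 2 — arm fixed, fixed-axis ratios: sun y, ring −(24/84)·y, arm 0
boundary: total ω_sun = x + y = 0 and total ω_arm = x = 1  ⇒  y = -1, x = 1
row 2 ring = −(24/84)·(-1) = 2/7
totals (row 1 + row 2): sun 1 + (-1) = 0, ring 1 + 2/7 = 9/7, arm 1 + 0 = 1
asked cell (row1, ring) = 1

row1: w_G1=1 w_G3=1 w_R=1
row2: w_G1=-1 w_G3=2/7 w_R=0
total: w_G1=0 w_G3=9/7 w_R=1
asked value: 1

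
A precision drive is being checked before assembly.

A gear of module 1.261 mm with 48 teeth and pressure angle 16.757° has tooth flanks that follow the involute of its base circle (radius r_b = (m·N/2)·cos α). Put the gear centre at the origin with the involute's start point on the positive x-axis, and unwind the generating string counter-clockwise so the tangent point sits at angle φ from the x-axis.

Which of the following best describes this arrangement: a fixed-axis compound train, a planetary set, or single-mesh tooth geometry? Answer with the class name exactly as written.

single-mesh tooth geometry

class = single-mesh tooth geometry [base-circle involute, m = 1.261, 48T]
classification: single-mesh tooth geometry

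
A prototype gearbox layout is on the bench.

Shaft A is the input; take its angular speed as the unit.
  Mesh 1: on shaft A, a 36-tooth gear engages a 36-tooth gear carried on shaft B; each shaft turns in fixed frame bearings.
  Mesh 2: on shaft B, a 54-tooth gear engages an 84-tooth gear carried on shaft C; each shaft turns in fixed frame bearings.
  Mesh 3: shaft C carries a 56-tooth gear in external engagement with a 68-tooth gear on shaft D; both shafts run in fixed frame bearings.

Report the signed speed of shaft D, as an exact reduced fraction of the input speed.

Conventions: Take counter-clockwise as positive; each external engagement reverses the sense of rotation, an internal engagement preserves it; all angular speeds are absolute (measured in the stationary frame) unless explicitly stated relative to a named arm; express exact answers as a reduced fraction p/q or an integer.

-9/17

3-mesh fixed-axis compound train (all bearings frame-fixed)
mesh 1 [36T→36T]: |ω|/ω_in = 1×36/36 = 1, sense flips to −
mesh 2 [54T→84T]: |ω|/ω_in = 1×54/84 = 9/14, sense flips to +
mesh 3 [56T→68T]: |ω|/ω_in = (9/14)×56/68 = 9/17, sense flips to −
signed output speed (× input speed) = -9/17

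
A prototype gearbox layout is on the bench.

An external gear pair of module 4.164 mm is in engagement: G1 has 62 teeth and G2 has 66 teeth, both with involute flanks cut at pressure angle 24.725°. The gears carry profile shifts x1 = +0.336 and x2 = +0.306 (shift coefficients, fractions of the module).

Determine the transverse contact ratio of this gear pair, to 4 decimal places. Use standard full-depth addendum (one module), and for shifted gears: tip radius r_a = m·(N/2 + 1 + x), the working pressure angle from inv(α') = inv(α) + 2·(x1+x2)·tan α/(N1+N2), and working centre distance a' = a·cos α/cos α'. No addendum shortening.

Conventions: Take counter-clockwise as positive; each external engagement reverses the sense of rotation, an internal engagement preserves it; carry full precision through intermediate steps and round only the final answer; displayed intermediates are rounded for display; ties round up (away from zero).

topology: single-mesh involute geometry — m = 4.164, 62T/66T pair
base radii: r_b1 = 117.250323, r_b2 = 124.814860
tip radii: r_a1 = 134.647104, r_a2 = 142.850184
inv(α') = inv(24.725°) + 2·(+0.336+0.306)·tan α/(62+66) = 0.03356386  ⇒  α' = 25.90734°
a' = a·cos α / cos α' = 266.4960·cos 24.725°/cos 25.90734° = 269.110284
action lengths: √(r_a1²−r_b1²) = 66.198221, √(r_a2²−r_b2²) = 69.479680
base pitch p_b = π·m·cos α = 11.882347
CR = (66.198221 + 69.479680 − 269.110284·sin 25.90734°)/11.882347 = 1.523186
contact ratio ≈ 1.5232

1.5232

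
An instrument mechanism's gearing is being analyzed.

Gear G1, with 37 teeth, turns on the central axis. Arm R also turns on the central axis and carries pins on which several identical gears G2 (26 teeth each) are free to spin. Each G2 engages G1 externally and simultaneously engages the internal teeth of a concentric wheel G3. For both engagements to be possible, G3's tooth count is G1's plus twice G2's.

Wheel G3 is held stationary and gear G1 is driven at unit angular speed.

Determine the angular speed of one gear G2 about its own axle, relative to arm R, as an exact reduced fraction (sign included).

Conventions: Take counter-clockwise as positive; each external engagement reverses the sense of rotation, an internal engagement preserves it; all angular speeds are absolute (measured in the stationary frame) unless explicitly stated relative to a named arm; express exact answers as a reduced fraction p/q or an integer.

recognized (axles ride arm R): planetary set, 37/26/89 teeth
ring teeth: 37 + 2·26 = 89
37(ω_sun−ω_arm) = −89(ω_ring−ω_arm),  ω_ring = 0, ω_sun = 1
37(1−ω_arm) = −89(0−ω_arm)  ⇒  126·ω_arm = 37  ⇒  ω_arm = 37/126
sun–planet mesh: 37·(1−37/126) = −26·(ω_p−ω_arm)  ⇒  ω_p−ω_arm = -3293/3276
exact speed ratio = -3293/3276

-3293/3276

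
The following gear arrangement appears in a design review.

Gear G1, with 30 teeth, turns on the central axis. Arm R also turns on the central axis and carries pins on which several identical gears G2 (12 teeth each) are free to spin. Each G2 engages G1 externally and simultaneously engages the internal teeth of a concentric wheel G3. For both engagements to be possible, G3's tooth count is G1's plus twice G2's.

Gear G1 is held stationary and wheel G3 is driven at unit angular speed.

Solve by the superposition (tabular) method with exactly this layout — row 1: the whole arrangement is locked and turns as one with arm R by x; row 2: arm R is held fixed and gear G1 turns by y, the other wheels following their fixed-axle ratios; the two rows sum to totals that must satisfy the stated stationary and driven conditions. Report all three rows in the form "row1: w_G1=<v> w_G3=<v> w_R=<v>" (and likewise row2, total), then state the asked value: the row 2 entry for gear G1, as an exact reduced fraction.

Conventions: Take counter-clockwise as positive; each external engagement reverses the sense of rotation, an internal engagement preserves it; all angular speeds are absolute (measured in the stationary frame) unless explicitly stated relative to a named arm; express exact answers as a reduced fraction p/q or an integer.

row1: w_G1=9/14 w_G3=9/14 w_R=9/14
row2: w_G1=-9/14 w_G3=5/14 w_R=0
total: w_G1=0 w_G3=1 w_R=9/14
asked value: -9/14

class = planetary set [G3 = 30+2·12 = 54; Willis about the carrier]
row 1 — lock + rotate with arm: ω_sun = ω_ring = ω_arm = x
row 2 — arm fixed, fixed-axis ratios: sun y, ring −(30/54)·y, arm 0
boundary: total ω_sun = x + y = 0 and total ω_ring = x − (30/54)·y = 1  ⇒  y = -9/14, x = 9/14
row 2 ring = −(30/54)·(-9/14) = 5/14
totals (row 1 + row 2): sun 9/14 + (-9/14) = 0, ring 9/14 + 5/14 = 1, arm 9/14 + 0 = 9/14
asked cell (row2, sun) = -9/14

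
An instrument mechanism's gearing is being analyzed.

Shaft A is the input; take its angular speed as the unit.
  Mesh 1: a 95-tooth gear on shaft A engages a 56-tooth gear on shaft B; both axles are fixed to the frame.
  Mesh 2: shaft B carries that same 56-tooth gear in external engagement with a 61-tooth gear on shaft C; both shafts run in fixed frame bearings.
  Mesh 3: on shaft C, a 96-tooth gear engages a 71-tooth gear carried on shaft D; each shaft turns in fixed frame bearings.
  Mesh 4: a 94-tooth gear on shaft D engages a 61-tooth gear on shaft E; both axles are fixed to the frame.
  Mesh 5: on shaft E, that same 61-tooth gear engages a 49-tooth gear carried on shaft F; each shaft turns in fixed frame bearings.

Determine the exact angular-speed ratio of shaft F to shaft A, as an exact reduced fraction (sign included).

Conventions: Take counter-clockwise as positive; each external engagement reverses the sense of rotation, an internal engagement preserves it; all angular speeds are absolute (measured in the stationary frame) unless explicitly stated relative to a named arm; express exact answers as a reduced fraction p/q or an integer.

class = fixed-axis compound train [5 meshes; 5 ratios multiply, 5 sense flips]
mesh 1 [95T→56T]: running ratio 95/56, sense −
mesh 2 [56T→61T]: running ratio 95/61, sense +
mesh 3 [96T→71T]: running ratio 9120/4331, sense −
mesh 4 [94T→61T]: running ratio 857280/264191, sense +
mesh 5 [61T→49T]: running ratio 857280/212219, sense −
ω_out/ω_in = -857280/212219

-857280/212219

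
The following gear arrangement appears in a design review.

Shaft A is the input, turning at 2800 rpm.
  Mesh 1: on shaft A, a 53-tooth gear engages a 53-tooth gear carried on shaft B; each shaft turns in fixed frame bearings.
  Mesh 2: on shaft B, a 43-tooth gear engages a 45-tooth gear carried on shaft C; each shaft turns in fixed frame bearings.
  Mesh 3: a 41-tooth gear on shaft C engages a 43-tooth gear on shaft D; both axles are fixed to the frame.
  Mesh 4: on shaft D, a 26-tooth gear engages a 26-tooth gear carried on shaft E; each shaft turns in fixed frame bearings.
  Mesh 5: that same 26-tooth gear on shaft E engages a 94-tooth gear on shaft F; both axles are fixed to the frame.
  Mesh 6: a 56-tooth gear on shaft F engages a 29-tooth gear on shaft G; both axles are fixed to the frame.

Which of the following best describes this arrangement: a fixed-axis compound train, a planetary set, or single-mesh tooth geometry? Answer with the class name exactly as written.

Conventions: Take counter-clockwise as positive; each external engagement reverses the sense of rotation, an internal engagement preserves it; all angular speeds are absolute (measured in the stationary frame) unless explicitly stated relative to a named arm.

fixed-axis compound train

6-mesh fixed-axis compound train (all bearings frame-fixed)
classification: fixed-axis compound train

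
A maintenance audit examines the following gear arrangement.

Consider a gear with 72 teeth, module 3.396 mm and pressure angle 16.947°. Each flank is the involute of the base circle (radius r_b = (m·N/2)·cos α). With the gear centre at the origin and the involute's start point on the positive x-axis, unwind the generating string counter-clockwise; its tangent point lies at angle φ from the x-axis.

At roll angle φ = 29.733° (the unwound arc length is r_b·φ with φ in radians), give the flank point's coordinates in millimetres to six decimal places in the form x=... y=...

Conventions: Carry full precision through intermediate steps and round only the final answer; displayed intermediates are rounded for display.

topology: single-mesh involute geometry — m = 3.396, N = 72
pitch radius r_p = m·N/2 = 3.396·72/2 = 122.256000
base radius r_b = r_p·cos α = 122.256000·cos 16.947° = 116.947008
roll angle φ = 29.733° = 0.51893875 rad
x = r_b·(cos φ + φ·sin φ) = 131.649386
y = r_b·(sin φ − φ·cos φ) = 5.302435

x=131.649386 y=5.302435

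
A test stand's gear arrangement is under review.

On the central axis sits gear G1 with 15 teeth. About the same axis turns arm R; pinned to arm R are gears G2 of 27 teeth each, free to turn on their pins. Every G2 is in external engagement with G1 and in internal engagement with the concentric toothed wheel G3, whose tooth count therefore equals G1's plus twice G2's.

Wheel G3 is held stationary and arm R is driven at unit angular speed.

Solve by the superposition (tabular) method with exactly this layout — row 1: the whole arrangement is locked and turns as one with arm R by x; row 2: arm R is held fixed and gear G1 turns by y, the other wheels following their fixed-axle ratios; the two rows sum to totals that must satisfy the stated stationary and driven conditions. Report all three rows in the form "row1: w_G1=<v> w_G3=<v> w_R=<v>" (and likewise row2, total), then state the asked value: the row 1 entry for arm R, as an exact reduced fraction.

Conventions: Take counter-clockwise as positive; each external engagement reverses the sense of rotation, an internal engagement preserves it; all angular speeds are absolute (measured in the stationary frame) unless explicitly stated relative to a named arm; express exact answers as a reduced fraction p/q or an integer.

row1: w_G1=1 w_G3=1 w_R=1
row2: w_G1=23/5 w_G3=-1 w_R=0
total: w_G1=28/5 w_G3=0 w_R=1
asked value: 1

planetary set (15T centre, 27T on arm, 69T internal) — Willis relation
superposition row 1 [locked train]: every member turns x
row 2: sun turns y, ring = −(15/69)·y, arm 0
boundary: total ω_ring = x − (15/69)·y = 0 and total ω_arm = x = 1  ⇒  y = 23/5, x = 1
row 2 ring = −(15/69)·23/5 = -1
totals (row 1 + row 2): sun 1 + 23/5 = 28/5, ring 1 + (-1) = 0, arm 1 + 0 = 1
asked cell (row1, arm) = 1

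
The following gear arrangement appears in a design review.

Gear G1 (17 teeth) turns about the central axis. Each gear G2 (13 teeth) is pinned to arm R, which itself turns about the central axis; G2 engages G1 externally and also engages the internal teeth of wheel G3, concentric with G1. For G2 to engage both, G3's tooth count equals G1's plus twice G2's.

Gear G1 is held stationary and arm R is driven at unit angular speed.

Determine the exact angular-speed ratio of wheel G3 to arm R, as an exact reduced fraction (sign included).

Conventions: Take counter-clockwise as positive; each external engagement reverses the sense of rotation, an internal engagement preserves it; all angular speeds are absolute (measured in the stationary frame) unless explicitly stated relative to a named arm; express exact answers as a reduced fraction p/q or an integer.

planetary set (17T centre, 13T on arm, 43T internal) — Willis relation
ring teeth: 17 + 2·13 = 43
17(ω_sun−ω_arm) = −43(ω_ring−ω_arm),  ω_sun = 0, ω_arm = 1
ω_ring = 1 − (17/43)(0−1) = 60/43
ω_out/ω_in = 60/43

60/43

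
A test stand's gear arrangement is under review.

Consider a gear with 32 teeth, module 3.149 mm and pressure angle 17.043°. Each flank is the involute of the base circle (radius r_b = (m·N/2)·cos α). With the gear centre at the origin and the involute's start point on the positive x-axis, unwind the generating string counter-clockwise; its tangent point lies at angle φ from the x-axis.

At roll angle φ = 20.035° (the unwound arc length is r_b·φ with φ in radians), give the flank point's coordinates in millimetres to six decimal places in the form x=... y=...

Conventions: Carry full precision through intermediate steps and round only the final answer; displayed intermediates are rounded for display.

x=51.027024 y=0.678185

topology: single-mesh involute geometry — m = 3.149, N = 32
pitch radius r_p = m·N/2 = 3.149·32/2 = 50.384000
base radius r_b = r_p·cos α = 50.384000·cos 17.043° = 48.171390
roll angle φ = 20.035° = 0.34967672 rad
x = r_b·(cos φ + φ·sin φ) = 51.027024
y = r_b·(sin φ − φ·cos φ) = 0.678185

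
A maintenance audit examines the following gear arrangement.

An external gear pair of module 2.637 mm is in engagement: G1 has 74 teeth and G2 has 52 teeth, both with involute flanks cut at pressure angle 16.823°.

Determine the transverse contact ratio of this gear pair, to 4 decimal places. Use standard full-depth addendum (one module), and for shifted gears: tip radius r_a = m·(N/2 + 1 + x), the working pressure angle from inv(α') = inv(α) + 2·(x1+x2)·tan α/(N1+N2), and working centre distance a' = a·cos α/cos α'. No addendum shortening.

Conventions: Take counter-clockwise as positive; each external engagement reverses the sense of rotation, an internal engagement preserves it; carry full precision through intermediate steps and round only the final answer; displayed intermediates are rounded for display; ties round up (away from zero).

1.9982

class = single-mesh tooth geometry [involute pair 74T × 52T, m = 2.637]
base radii: r_b1 = 93.393378, r_b2 = 65.627779
tip radii: r_a1 = 100.206000, r_a2 = 71.199000
no profile shift: α' = α, a' = a
action lengths: √(r_a1²−r_b1²) = 36.316929, √(r_a2²−r_b2²) = 27.609640
base pitch p_b = π·m·cos α = 7.929837
CR = (36.316929 + 27.609640 − 166.131000·sin 16.82300°)/7.929837 = 1.998224
contact ratio ≈ 1.9982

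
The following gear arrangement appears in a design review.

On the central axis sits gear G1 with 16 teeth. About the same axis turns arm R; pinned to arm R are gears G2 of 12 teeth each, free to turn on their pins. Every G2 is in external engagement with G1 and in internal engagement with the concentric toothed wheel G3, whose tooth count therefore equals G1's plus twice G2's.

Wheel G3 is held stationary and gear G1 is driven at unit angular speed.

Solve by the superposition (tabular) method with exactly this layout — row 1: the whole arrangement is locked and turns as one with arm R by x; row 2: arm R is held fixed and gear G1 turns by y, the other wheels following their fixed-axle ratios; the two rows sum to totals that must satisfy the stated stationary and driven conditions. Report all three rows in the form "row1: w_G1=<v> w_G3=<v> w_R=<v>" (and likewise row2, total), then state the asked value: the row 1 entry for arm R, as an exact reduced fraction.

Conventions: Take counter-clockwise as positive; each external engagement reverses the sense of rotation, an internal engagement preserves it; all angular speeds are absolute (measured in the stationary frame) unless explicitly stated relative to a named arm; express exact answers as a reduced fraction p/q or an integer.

row1: w_G1=2/7 w_G3=2/7 w_R=2/7
row2: w_G1=5/7 w_G3=-2/7 w_R=0
total: w_G1=1 w_G3=0 w_R=2/7
asked value: 2/7

class = planetary set [G3 = 16+2·12 = 40; Willis about the carrier]
superposition row 1 [locked train]: every member turns x
row 2: sun turns y, ring = −(16/40)·y, arm 0
boundary: total ω_ring = x − (16/40)·y = 0 and total ω_sun = x + y = 1  ⇒  y = 5/7, x = 2/7
row 2 ring = −(16/40)·5/7 = -2/7
totals (row 1 + row 2): sun 2/7 + 5/7 = 1, ring 2/7 + (-2/7) = 0, arm 2/7 + 0 = 2/7
asked cell (row1, arm) = 2/7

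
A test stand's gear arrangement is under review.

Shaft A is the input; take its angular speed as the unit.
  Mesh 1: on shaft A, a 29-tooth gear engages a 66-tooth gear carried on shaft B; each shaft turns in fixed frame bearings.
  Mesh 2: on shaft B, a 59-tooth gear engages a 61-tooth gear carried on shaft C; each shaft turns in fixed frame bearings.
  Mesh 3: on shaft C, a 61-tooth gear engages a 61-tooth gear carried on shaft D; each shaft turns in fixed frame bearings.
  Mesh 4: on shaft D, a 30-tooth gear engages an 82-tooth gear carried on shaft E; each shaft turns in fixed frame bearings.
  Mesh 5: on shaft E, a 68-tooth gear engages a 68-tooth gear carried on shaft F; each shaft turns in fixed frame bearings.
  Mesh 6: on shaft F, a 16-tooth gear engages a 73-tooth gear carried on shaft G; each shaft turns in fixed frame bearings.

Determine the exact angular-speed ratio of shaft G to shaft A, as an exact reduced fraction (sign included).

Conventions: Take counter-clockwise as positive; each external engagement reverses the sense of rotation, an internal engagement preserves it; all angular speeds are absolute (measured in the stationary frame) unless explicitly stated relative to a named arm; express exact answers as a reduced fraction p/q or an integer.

class = fixed-axis compound train [6 meshes; 6 ratios multiply, 6 sense flips]
mesh 1 [29T→66T]: running ratio 29/66, sense −
mesh 2 [59T→61T]: running ratio 1711/4026, sense +
mesh 3 [61T→61T]: running ratio 1711/4026, sense −
mesh 4 [30T→82T]: running ratio 8555/55022, sense +
mesh 5 [68T→68T]: running ratio 8555/55022, sense −
mesh 6 [16T→73T]: running ratio 68440/2008303, sense +
ω_out/ω_in = 68440/2008303

68440/2008303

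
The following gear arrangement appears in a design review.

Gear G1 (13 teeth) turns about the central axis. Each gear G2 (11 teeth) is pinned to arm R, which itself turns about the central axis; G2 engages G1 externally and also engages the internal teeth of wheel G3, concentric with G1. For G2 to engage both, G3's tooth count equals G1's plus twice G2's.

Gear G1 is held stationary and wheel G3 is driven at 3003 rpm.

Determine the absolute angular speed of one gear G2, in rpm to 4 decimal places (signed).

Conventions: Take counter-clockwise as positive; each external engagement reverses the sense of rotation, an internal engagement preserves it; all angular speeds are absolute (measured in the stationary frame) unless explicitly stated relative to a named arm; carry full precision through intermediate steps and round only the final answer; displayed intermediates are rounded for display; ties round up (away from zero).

+4777.5000 rpm

topology: planetary set — G1 13T / G2 11T / G3 35T, arm = carrier (Willis)
normalise by the input: solve with ω_ring = 1, then scale by 3003 rpm
ring teeth: 13 + 2·11 = 35
13(ω_sun−ω_arm) = −35(ω_ring−ω_arm),  ω_sun = 0, ω_ring = 1
13(0−ω_arm) = −35(1−ω_arm)  ⇒  48·ω_arm = 35  ⇒  ω_arm = 35/48
sun–planet mesh: 13·(0−35/48) = −11·(ω_p−ω_arm)  ⇒  ω_p−ω_arm = 455/528
ω_p = 35/48 + 455/528 = 35/22
scale: ω_p = 35/22 × 3003 rpm = +4777.5000 rpm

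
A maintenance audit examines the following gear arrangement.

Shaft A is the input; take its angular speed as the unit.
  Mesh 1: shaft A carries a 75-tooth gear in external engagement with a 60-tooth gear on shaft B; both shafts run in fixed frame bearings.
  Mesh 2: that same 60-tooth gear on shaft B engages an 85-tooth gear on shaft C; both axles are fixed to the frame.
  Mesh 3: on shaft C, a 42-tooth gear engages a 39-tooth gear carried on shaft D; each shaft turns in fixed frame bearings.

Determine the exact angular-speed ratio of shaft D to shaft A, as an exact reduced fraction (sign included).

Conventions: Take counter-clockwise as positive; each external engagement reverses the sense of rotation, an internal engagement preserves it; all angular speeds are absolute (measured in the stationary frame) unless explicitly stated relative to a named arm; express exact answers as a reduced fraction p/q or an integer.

-210/221

class = fixed-axis compound train [3 meshes; 3 ratios multiply, 3 sense flips]
mesh 1 [75T→60T]: running ratio 5/4, sense −
mesh 2 [60T→85T]: running ratio 15/17, sense +
mesh 3 [42T→39T]: running ratio 210/221, sense −
ω_out/ω_in = -210/221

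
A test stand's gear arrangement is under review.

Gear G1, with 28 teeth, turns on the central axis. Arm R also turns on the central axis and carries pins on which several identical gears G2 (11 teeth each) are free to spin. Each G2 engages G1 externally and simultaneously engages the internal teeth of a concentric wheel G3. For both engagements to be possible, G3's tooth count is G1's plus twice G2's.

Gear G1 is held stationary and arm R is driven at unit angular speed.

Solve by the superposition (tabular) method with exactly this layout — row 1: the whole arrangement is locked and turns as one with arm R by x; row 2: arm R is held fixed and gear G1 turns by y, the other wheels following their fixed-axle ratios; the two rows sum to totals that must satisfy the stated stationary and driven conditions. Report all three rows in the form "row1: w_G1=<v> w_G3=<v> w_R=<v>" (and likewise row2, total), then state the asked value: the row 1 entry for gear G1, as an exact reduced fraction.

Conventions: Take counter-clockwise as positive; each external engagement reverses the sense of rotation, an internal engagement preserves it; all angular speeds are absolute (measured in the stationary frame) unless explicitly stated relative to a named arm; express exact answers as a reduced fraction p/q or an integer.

topology: planetary set — G1 28T / G2 11T / G3 50T, arm = carrier (Willis)
row 1 — lock + rotate with arm: ω_sun = ω_ring = ω_arm = x
row 2 (arm held, sun turns y): ω_ring = −(28/50)·y, ω_arm = 0
boundary: total ω_sun = x + y = 0 and total ω_arm = x = 1  ⇒  y = -1, x = 1
row 2 ring = −(28/50)·(-1) = 14/25
totals (row 1 + row 2): sun 1 + (-1) = 0, ring 1 + 14/25 = 39/25, arm 1 + 0 = 1
asked cell (row1, sun) = 1

row1: w_G1=1 w_G3=1 w_R=1
row2: w_G1=-1 w_G3=14/25 w_R=0
total: w_G1=0 w_G3=39/25 w_R=1
asked value: 1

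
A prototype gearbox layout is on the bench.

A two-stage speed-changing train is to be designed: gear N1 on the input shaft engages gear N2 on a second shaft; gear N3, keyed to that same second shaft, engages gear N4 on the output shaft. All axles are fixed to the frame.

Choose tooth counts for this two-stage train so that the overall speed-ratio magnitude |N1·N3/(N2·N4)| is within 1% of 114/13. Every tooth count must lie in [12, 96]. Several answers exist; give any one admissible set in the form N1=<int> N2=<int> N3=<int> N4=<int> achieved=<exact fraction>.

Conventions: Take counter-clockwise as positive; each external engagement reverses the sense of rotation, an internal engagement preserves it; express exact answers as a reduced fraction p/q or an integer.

N1=18 N2=12 N3=76 N4=13 achieved=114/13

class = fixed-axis compound train [2-stage, 114/13 wanted]
target = 114/13 in lowest terms: an exact hit needs N1·N3 = k·114 and N2·N4 = k·13 for one integer k, every count in [12, 96]; additionally prefer no 1:1 stage (N1 ≠ N2, N3 ≠ N4)
k = 1…11: no 1:1-free in-range split of k·114 and k·13 into factor pairs; take k = 12
k = 12: N1·N3 = 1368 = 18·76, N2·N4 = 156 = 12·13
achieved = 18·76/(12·13) = 114/13; |achieved − target| = 0 ≤ 57/650 ✓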